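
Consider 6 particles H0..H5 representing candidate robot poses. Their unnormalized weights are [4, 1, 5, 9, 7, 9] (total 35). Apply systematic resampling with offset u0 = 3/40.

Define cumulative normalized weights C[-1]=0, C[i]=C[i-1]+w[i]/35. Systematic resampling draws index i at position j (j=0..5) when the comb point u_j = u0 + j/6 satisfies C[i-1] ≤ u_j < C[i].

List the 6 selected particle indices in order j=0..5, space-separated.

C = [4/35, 1/7, 2/7, 19/35, 26/35, 1]
j=0: u_0=3/40 ∈ [0, 4/35) → index 0
j=1: u_1=29/120 ∈ [1/7, 2/7) → index 2
j=2: u_2=49/120 ∈ [2/7, 19/35) → index 3
j=3: u_3=23/40 ∈ [19/35, 26/35) → index 4
j=4: u_4=89/120 ∈ [19/35, 26/35) → index 4
j=5: u_5=109/120 ∈ [26/35, 1) → index 5

0 2 3 4 4 5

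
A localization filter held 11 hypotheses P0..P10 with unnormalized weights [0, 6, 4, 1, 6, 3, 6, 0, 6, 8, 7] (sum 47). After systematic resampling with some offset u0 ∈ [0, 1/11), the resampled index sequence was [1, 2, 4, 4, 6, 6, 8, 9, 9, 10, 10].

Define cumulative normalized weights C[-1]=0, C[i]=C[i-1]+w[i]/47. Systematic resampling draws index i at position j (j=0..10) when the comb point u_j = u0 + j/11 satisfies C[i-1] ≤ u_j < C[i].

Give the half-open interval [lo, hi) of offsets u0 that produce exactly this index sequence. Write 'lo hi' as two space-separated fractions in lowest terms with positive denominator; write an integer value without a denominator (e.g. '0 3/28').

C = [0, 6/47, 10/47, 11/47, 17/47, 20/47, 26/47, 26/47, 32/47, 40/47, 1]
j=0 picked index 1: u0 ∈ [0, 6/47)
j=1 picked index 2: u0 ∈ [19/517, 63/517)
j=2 picked index 4: u0 ∈ [27/517, 93/517)
j=3 picked index 4: u0 ∈ [-20/517, 46/517)
j=4 picked index 6: u0 ∈ [32/517, 98/517)
j=5 picked index 6: u0 ∈ [-15/517, 51/517)
j=6 picked index 8: u0 ∈ [4/517, 70/517)
j=7 picked index 9: u0 ∈ [23/517, 111/517)
j=8 picked index 9: u0 ∈ [-24/517, 64/517)
j=9 picked index 10: u0 ∈ [17/517, 2/11)
j=10 picked index 10: u0 ∈ [-30/517, 1/11)
intersection: [32/517, 46/517)

32/517 46/517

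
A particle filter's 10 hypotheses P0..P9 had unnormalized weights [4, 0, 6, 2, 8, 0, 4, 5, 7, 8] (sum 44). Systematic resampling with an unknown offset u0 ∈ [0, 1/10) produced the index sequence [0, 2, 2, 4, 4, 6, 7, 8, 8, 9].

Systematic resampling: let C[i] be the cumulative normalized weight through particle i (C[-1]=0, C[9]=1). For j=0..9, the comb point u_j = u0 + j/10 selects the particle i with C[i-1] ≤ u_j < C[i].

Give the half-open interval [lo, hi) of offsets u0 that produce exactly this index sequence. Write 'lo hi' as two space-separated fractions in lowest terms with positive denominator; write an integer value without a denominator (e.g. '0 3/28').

0 1/55

C = [1/11, 1/11, 5/22, 3/11, 5/11, 5/11, 6/11, 29/44, 9/11, 1]
j=0 picked index 0: u0 ∈ [0, 1/11)
j=1 picked index 2: u0 ∈ [-1/110, 7/55)
j=2 picked index 2: u0 ∈ [-6/55, 3/110)
j=3 picked index 4: u0 ∈ [-3/110, 17/110)
j=4 picked index 4: u0 ∈ [-7/55, 3/55)
j=5 picked index 6: u0 ∈ [-1/22, 1/22)
j=6 picked index 7: u0 ∈ [-3/55, 13/220)
j=7 picked index 8: u0 ∈ [-9/220, 13/110)
j=8 picked index 8: u0 ∈ [-31/220, 1/55)
j=9 picked index 9: u0 ∈ [-9/110, 1/10)
intersection: [0, 1/55)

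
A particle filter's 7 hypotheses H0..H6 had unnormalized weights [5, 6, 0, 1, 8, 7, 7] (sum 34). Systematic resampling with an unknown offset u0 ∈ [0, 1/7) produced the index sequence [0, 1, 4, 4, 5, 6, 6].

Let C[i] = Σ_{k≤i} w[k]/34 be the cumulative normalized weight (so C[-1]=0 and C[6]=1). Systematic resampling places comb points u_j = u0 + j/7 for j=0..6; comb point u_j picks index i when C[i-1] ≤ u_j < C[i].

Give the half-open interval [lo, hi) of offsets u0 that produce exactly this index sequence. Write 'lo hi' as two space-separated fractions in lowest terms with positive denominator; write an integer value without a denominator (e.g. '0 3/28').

C = [5/34, 11/34, 11/34, 6/17, 10/17, 27/34, 1]
j=0 picked index 0: u0 ∈ [0, 5/34)
j=1 picked index 1: u0 ∈ [1/238, 43/238)
j=2 picked index 4: u0 ∈ [8/119, 36/119)
j=3 picked index 4: u0 ∈ [-9/119, 19/119)
j=4 picked index 5: u0 ∈ [2/119, 53/238)
j=5 picked index 6: u0 ∈ [19/238, 2/7)
j=6 picked index 6: u0 ∈ [-15/238, 1/7)
intersection: [19/238, 1/7)

19/238 1/7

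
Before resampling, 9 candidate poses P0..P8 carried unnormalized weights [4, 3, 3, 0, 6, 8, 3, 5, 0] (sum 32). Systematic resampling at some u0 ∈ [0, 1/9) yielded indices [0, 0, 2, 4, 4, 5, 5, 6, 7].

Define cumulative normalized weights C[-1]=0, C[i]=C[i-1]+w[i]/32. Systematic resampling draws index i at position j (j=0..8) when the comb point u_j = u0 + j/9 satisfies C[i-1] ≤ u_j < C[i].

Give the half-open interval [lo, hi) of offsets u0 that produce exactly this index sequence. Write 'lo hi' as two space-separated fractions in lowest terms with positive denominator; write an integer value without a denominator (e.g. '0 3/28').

C = [1/8, 7/32, 5/16, 5/16, 1/2, 3/4, 27/32, 1, 1]
j=0 picked index 0: u0 ∈ [0, 1/8)
j=1 picked index 0: u0 ∈ [-1/9, 1/72)
j=2 picked index 2: u0 ∈ [-1/288, 13/144)
j=3 picked index 4: u0 ∈ [-1/48, 1/6)
j=4 picked index 4: u0 ∈ [-19/144, 1/18)
j=5 picked index 5: u0 ∈ [-1/18, 7/36)
j=6 picked index 5: u0 ∈ [-1/6, 1/12)
j=7 picked index 6: u0 ∈ [-1/36, 19/288)
j=8 picked index 7: u0 ∈ [-13/288, 1/9)
intersection: [0, 1/72)

0 1/72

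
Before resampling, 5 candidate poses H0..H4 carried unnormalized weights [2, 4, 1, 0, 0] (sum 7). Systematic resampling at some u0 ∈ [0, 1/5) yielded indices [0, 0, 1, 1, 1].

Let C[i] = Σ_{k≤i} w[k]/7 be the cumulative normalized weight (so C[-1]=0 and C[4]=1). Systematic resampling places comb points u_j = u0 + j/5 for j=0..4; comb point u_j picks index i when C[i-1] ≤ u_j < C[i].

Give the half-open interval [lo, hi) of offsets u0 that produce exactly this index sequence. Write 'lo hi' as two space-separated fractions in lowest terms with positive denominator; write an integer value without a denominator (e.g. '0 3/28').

C = [2/7, 6/7, 1, 1, 1]
j=0 picked index 0: u0 ∈ [0, 2/7)
j=1 picked index 0: u0 ∈ [-1/5, 3/35)
j=2 picked index 1: u0 ∈ [-4/35, 16/35)
j=3 picked index 1: u0 ∈ [-11/35, 9/35)
j=4 picked index 1: u0 ∈ [-18/35, 2/35)
intersection: [0, 2/35)

0 2/35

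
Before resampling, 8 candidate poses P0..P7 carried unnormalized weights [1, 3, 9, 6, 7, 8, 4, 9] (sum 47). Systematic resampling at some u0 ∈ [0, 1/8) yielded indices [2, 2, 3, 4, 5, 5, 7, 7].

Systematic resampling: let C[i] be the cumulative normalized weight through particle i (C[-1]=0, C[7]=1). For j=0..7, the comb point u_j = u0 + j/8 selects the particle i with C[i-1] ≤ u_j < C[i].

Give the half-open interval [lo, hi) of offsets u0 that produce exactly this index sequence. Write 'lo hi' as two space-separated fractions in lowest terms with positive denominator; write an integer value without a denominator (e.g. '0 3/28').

4/47 37/376

C = [1/47, 4/47, 13/47, 19/47, 26/47, 34/47, 38/47, 1]
j=0 picked index 2: u0 ∈ [4/47, 13/47)
j=1 picked index 2: u0 ∈ [-15/376, 57/376)
j=2 picked index 3: u0 ∈ [5/188, 29/188)
j=3 picked index 4: u0 ∈ [11/376, 67/376)
j=4 picked index 5: u0 ∈ [5/94, 21/94)
j=5 picked index 5: u0 ∈ [-27/376, 37/376)
j=6 picked index 7: u0 ∈ [11/188, 1/4)
j=7 picked index 7: u0 ∈ [-25/376, 1/8)
intersection: [4/47, 37/376)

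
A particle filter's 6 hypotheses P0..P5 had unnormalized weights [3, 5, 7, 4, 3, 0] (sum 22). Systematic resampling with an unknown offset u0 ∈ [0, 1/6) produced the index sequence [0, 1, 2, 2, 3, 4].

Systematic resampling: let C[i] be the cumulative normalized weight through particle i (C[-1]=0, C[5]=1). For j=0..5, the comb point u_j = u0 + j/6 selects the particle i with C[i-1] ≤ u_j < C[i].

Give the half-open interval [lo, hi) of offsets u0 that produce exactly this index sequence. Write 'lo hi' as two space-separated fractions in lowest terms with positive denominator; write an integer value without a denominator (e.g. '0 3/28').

C = [3/22, 4/11, 15/22, 19/22, 1, 1]
j=0 picked index 0: u0 ∈ [0, 3/22)
j=1 picked index 1: u0 ∈ [-1/33, 13/66)
j=2 picked index 2: u0 ∈ [1/33, 23/66)
j=3 picked index 2: u0 ∈ [-3/22, 2/11)
j=4 picked index 3: u0 ∈ [1/66, 13/66)
j=5 picked index 4: u0 ∈ [1/33, 1/6)
intersection: [1/33, 3/22)

1/33 3/22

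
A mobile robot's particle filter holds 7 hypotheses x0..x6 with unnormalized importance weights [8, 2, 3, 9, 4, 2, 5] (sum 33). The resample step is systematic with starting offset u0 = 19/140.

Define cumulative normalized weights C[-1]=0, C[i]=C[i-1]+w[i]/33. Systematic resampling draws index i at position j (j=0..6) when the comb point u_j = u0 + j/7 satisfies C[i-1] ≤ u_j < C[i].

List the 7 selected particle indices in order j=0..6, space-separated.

0 1 3 3 4 6 6

C = [8/33, 10/33, 13/33, 2/3, 26/33, 28/33, 1]
j=0: u_0=19/140 ∈ [0, 8/33) → index 0
j=1: u_1=39/140 ∈ [8/33, 10/33) → index 1
j=2: u_2=59/140 ∈ [13/33, 2/3) → index 3
j=3: u_3=79/140 ∈ [13/33, 2/3) → index 3
j=4: u_4=99/140 ∈ [2/3, 26/33) → index 4
j=5: u_5=17/20 ∈ [28/33, 1) → index 6
j=6: u_6=139/140 ∈ [28/33, 1) → index 6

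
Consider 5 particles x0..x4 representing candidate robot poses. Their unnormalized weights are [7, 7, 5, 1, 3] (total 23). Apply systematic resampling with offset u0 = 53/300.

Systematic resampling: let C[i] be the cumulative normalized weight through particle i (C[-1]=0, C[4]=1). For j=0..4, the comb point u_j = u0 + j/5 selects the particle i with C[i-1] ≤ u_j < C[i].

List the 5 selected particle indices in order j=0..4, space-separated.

C = [7/23, 14/23, 19/23, 20/23, 1]
j=0: u_0=53/300 ∈ [0, 7/23) → index 0
j=1: u_1=113/300 ∈ [7/23, 14/23) → index 1
j=2: u_2=173/300 ∈ [7/23, 14/23) → index 1
j=3: u_3=233/300 ∈ [14/23, 19/23) → index 2
j=4: u_4=293/300 ∈ [20/23, 1) → index 4

0 1 1 2 4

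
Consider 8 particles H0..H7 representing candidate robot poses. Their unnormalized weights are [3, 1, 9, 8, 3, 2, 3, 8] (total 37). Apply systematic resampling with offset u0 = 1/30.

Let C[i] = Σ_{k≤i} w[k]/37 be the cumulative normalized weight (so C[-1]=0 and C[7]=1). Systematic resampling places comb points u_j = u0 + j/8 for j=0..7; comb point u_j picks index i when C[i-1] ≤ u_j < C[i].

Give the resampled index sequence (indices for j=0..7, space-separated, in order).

0 2 2 3 3 5 6 7

C = [3/37, 4/37, 13/37, 21/37, 24/37, 26/37, 29/37, 1]
j=0: u_0=1/30 ∈ [0, 3/37) → index 0
j=1: u_1=19/120 ∈ [4/37, 13/37) → index 2
j=2: u_2=17/60 ∈ [4/37, 13/37) → index 2
j=3: u_3=49/120 ∈ [13/37, 21/37) → index 3
j=4: u_4=8/15 ∈ [13/37, 21/37) → index 3
j=5: u_5=79/120 ∈ [24/37, 26/37) → index 5
j=6: u_6=47/60 ∈ [26/37, 29/37) → index 6
j=7: u_7=109/120 ∈ [29/37, 1) → index 7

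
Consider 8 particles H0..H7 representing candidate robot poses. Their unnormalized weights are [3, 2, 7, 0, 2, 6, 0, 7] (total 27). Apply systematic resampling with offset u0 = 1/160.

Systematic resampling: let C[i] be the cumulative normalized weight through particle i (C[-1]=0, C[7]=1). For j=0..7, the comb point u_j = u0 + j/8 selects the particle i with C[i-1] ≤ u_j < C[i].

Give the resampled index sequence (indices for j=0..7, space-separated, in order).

C = [1/9, 5/27, 4/9, 4/9, 14/27, 20/27, 20/27, 1]
j=0: u_0=1/160 ∈ [0, 1/9) → index 0
j=1: u_1=21/160 ∈ [1/9, 5/27) → index 1
j=2: u_2=41/160 ∈ [5/27, 4/9) → index 2
j=3: u_3=61/160 ∈ [5/27, 4/9) → index 2
j=4: u_4=81/160 ∈ [4/9, 14/27) → index 4
j=5: u_5=101/160 ∈ [14/27, 20/27) → index 5
j=6: u_6=121/160 ∈ [20/27, 1) → index 7
j=7: u_7=141/160 ∈ [20/27, 1) → index 7

0 1 2 2 4 5 7 7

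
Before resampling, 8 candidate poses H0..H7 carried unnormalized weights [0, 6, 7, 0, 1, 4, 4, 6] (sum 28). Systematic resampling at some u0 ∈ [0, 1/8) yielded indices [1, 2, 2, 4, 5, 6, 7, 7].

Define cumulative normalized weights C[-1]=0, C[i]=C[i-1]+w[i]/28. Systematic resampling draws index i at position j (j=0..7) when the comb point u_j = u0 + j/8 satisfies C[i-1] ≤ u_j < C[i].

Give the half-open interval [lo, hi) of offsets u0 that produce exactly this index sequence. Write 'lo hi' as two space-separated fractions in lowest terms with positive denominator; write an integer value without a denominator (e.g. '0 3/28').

5/56 1/8

C = [0, 3/14, 13/28, 13/28, 1/2, 9/14, 11/14, 1]
j=0 picked index 1: u0 ∈ [0, 3/14)
j=1 picked index 2: u0 ∈ [5/56, 19/56)
j=2 picked index 2: u0 ∈ [-1/28, 3/14)
j=3 picked index 4: u0 ∈ [5/56, 1/8)
j=4 picked index 5: u0 ∈ [0, 1/7)
j=5 picked index 6: u0 ∈ [1/56, 9/56)
j=6 picked index 7: u0 ∈ [1/28, 1/4)
j=7 picked index 7: u0 ∈ [-5/56, 1/8)
intersection: [5/56, 1/8)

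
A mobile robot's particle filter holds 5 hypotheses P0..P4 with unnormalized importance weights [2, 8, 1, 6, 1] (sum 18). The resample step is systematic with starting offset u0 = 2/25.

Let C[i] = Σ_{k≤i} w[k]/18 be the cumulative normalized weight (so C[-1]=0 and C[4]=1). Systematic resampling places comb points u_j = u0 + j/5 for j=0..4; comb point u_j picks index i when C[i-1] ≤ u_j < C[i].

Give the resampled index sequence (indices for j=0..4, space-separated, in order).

C = [1/9, 5/9, 11/18, 17/18, 1]
j=0: u_0=2/25 ∈ [0, 1/9) → index 0
j=1: u_1=7/25 ∈ [1/9, 5/9) → index 1
j=2: u_2=12/25 ∈ [1/9, 5/9) → index 1
j=3: u_3=17/25 ∈ [11/18, 17/18) → index 3
j=4: u_4=22/25 ∈ [11/18, 17/18) → index 3

0 1 1 3 3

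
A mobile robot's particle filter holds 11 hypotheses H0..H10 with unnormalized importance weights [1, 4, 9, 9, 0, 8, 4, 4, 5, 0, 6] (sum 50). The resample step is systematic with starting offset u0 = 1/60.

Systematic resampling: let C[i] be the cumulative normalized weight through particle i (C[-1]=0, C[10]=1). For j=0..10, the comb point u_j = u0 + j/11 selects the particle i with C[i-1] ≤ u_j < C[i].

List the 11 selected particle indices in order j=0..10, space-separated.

0 2 2 3 3 5 5 6 7 8 10

C = [1/50, 1/10, 7/25, 23/50, 23/50, 31/50, 7/10, 39/50, 22/25, 22/25, 1]
j=0: u_0=1/60 ∈ [0, 1/50) → index 0
j=1: u_1=71/660 ∈ [1/10, 7/25) → index 2
j=2: u_2=131/660 ∈ [1/10, 7/25) → index 2
j=3: u_3=191/660 ∈ [7/25, 23/50) → index 3
j=4: u_4=251/660 ∈ [7/25, 23/50) → index 3
j=5: u_5=311/660 ∈ [23/50, 31/50) → index 5
j=6: u_6=371/660 ∈ [23/50, 31/50) → index 5
j=7: u_7=431/660 ∈ [31/50, 7/10) → index 6
j=8: u_8=491/660 ∈ [7/10, 39/50) → index 7
j=9: u_9=551/660 ∈ [39/50, 22/25) → index 8
j=10: u_10=611/660 ∈ [22/25, 1) → index 10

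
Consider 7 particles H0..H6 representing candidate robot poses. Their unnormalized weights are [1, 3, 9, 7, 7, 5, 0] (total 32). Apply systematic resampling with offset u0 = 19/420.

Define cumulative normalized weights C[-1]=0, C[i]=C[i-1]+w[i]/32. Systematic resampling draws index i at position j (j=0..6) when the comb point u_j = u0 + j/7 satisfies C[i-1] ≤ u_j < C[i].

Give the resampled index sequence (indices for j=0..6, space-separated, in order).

C = [1/32, 1/8, 13/32, 5/8, 27/32, 1, 1]
j=0: u_0=19/420 ∈ [1/32, 1/8) → index 1
j=1: u_1=79/420 ∈ [1/8, 13/32) → index 2
j=2: u_2=139/420 ∈ [1/8, 13/32) → index 2
j=3: u_3=199/420 ∈ [13/32, 5/8) → index 3
j=4: u_4=37/60 ∈ [13/32, 5/8) → index 3
j=5: u_5=319/420 ∈ [5/8, 27/32) → index 4
j=6: u_6=379/420 ∈ [27/32, 1) → index 5

1 2 2 3 3 4 5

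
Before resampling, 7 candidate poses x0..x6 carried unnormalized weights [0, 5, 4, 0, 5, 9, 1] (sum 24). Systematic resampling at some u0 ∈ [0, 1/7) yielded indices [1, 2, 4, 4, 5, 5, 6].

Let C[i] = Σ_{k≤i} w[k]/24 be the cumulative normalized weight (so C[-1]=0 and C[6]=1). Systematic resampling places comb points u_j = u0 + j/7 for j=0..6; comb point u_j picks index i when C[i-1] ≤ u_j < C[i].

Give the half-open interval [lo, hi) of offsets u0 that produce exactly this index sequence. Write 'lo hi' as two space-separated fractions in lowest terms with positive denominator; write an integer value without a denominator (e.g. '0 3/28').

C = [0, 5/24, 3/8, 3/8, 7/12, 23/24, 1]
j=0 picked index 1: u0 ∈ [0, 5/24)
j=1 picked index 2: u0 ∈ [11/168, 13/56)
j=2 picked index 4: u0 ∈ [5/56, 25/84)
j=3 picked index 4: u0 ∈ [-3/56, 13/84)
j=4 picked index 5: u0 ∈ [1/84, 65/168)
j=5 picked index 5: u0 ∈ [-11/84, 41/168)
j=6 picked index 6: u0 ∈ [17/168, 1/7)
intersection: [17/168, 1/7)

17/168 1/7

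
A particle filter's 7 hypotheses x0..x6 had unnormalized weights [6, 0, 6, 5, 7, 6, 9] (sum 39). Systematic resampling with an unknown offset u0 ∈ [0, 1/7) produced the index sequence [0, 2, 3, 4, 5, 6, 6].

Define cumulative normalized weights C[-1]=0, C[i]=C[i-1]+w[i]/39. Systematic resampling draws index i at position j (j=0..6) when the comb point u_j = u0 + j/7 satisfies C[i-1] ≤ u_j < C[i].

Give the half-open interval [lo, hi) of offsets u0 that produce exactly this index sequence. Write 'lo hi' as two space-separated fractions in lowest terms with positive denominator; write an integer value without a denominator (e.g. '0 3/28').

C = [2/13, 2/13, 4/13, 17/39, 8/13, 10/13, 1]
j=0 picked index 0: u0 ∈ [0, 2/13)
j=1 picked index 2: u0 ∈ [1/91, 15/91)
j=2 picked index 3: u0 ∈ [2/91, 41/273)
j=3 picked index 4: u0 ∈ [2/273, 17/91)
j=4 picked index 5: u0 ∈ [4/91, 18/91)
j=5 picked index 6: u0 ∈ [5/91, 2/7)
j=6 picked index 6: u0 ∈ [-8/91, 1/7)
intersection: [5/91, 1/7)

5/91 1/7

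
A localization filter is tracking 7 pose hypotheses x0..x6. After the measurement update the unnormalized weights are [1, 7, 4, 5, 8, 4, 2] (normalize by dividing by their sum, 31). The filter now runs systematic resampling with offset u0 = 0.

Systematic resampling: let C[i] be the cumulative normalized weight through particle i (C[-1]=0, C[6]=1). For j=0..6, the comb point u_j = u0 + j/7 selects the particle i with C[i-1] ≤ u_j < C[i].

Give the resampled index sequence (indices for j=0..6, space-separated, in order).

C = [1/31, 8/31, 12/31, 17/31, 25/31, 29/31, 1]
j=0: u_0=0 ∈ [0, 1/31) → index 0
j=1: u_1=1/7 ∈ [1/31, 8/31) → index 1
j=2: u_2=2/7 ∈ [8/31, 12/31) → index 2
j=3: u_3=3/7 ∈ [12/31, 17/31) → index 3
j=4: u_4=4/7 ∈ [17/31, 25/31) → index 4
j=5: u_5=5/7 ∈ [17/31, 25/31) → index 4
j=6: u_6=6/7 ∈ [25/31, 29/31) → index 5

0 1 2 3 4 4 5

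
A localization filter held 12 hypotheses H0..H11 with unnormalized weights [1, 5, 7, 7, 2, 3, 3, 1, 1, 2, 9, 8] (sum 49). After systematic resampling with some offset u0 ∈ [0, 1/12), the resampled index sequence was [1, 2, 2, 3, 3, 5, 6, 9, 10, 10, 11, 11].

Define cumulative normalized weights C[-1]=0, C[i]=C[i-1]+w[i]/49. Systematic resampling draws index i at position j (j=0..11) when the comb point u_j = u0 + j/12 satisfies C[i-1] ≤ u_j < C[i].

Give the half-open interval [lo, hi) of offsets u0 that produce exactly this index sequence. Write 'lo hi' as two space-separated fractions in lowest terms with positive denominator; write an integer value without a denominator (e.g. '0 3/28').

C = [1/49, 6/49, 13/49, 20/49, 22/49, 25/49, 4/7, 29/49, 30/49, 32/49, 41/49, 1]
j=0 picked index 1: u0 ∈ [1/49, 6/49)
j=1 picked index 2: u0 ∈ [23/588, 107/588)
j=2 picked index 2: u0 ∈ [-13/294, 29/294)
j=3 picked index 3: u0 ∈ [3/196, 31/196)
j=4 picked index 3: u0 ∈ [-10/147, 11/147)
j=5 picked index 5: u0 ∈ [19/588, 55/588)
j=6 picked index 6: u0 ∈ [1/98, 1/14)
j=7 picked index 9: u0 ∈ [17/588, 41/588)
j=8 picked index 10: u0 ∈ [-2/147, 25/147)
j=9 picked index 10: u0 ∈ [-19/196, 17/196)
j=10 picked index 11: u0 ∈ [1/294, 1/6)
j=11 picked index 11: u0 ∈ [-47/588, 1/12)
intersection: [23/588, 41/588)

23/588 41/588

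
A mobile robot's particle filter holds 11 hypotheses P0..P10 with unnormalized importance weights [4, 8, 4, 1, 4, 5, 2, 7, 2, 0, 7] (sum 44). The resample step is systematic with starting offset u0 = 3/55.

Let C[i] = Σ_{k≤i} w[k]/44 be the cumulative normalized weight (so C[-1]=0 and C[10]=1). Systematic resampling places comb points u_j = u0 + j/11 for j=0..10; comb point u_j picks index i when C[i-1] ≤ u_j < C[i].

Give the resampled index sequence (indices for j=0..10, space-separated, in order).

0 1 1 2 4 5 6 7 7 10 10

C = [1/11, 3/11, 4/11, 17/44, 21/44, 13/22, 7/11, 35/44, 37/44, 37/44, 1]
j=0: u_0=3/55 ∈ [0, 1/11) → index 0
j=1: u_1=8/55 ∈ [1/11, 3/11) → index 1
j=2: u_2=13/55 ∈ [1/11, 3/11) → index 1
j=3: u_3=18/55 ∈ [3/11, 4/11) → index 2
j=4: u_4=23/55 ∈ [17/44, 21/44) → index 4
j=5: u_5=28/55 ∈ [21/44, 13/22) → index 5
j=6: u_6=3/5 ∈ [13/22, 7/11) → index 6
j=7: u_7=38/55 ∈ [7/11, 35/44) → index 7
j=8: u_8=43/55 ∈ [7/11, 35/44) → index 7
j=9: u_9=48/55 ∈ [37/44, 1) → index 10
j=10: u_10=53/55 ∈ [37/44, 1) → index 10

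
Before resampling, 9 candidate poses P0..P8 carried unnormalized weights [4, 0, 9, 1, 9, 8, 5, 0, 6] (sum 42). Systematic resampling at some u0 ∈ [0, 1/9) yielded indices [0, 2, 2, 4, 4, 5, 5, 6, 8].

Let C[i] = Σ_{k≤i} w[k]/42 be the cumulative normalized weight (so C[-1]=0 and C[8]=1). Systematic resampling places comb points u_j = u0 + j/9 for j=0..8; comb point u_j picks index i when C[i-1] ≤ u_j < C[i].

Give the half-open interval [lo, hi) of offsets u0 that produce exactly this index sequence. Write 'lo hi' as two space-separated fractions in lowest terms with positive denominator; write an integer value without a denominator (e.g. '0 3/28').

C = [2/21, 2/21, 13/42, 1/3, 23/42, 31/42, 6/7, 6/7, 1]
j=0 picked index 0: u0 ∈ [0, 2/21)
j=1 picked index 2: u0 ∈ [-1/63, 25/126)
j=2 picked index 2: u0 ∈ [-8/63, 11/126)
j=3 picked index 4: u0 ∈ [0, 3/14)
j=4 picked index 4: u0 ∈ [-1/9, 13/126)
j=5 picked index 5: u0 ∈ [-1/126, 23/126)
j=6 picked index 5: u0 ∈ [-5/42, 1/14)
j=7 picked index 6: u0 ∈ [-5/126, 5/63)
j=8 picked index 8: u0 ∈ [-2/63, 1/9)
intersection: [0, 1/14)

0 1/14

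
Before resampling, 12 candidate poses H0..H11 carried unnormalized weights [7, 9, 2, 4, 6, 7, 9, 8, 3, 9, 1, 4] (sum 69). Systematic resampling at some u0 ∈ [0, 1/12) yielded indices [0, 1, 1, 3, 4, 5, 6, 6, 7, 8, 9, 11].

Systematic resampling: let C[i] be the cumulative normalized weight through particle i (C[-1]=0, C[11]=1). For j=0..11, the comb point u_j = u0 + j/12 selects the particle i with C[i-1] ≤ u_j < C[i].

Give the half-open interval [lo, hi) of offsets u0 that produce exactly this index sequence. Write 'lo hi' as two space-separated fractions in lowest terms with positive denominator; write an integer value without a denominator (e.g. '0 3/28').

7/276 13/276

C = [7/69, 16/69, 6/23, 22/69, 28/69, 35/69, 44/69, 52/69, 55/69, 64/69, 65/69, 1]
j=0 picked index 0: u0 ∈ [0, 7/69)
j=1 picked index 1: u0 ∈ [5/276, 41/276)
j=2 picked index 1: u0 ∈ [-3/46, 3/46)
j=3 picked index 3: u0 ∈ [1/92, 19/276)
j=4 picked index 4: u0 ∈ [-1/69, 5/69)
j=5 picked index 5: u0 ∈ [-1/92, 25/276)
j=6 picked index 6: u0 ∈ [1/138, 19/138)
j=7 picked index 6: u0 ∈ [-7/92, 5/92)
j=8 picked index 7: u0 ∈ [-2/69, 2/23)
j=9 picked index 8: u0 ∈ [1/276, 13/276)
j=10 picked index 9: u0 ∈ [-5/138, 13/138)
j=11 picked index 11: u0 ∈ [7/276, 1/12)
intersection: [7/276, 13/276)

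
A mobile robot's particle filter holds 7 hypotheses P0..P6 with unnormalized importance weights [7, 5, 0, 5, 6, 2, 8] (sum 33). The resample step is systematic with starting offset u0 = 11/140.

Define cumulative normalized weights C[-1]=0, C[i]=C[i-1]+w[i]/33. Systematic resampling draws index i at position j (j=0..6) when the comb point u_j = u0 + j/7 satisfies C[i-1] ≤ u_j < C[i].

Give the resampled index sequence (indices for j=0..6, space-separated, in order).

C = [7/33, 4/11, 4/11, 17/33, 23/33, 25/33, 1]
j=0: u_0=11/140 ∈ [0, 7/33) → index 0
j=1: u_1=31/140 ∈ [7/33, 4/11) → index 1
j=2: u_2=51/140 ∈ [4/11, 17/33) → index 3
j=3: u_3=71/140 ∈ [4/11, 17/33) → index 3
j=4: u_4=13/20 ∈ [17/33, 23/33) → index 4
j=5: u_5=111/140 ∈ [25/33, 1) → index 6
j=6: u_6=131/140 ∈ [25/33, 1) → index 6

0 1 3 3 4 6 6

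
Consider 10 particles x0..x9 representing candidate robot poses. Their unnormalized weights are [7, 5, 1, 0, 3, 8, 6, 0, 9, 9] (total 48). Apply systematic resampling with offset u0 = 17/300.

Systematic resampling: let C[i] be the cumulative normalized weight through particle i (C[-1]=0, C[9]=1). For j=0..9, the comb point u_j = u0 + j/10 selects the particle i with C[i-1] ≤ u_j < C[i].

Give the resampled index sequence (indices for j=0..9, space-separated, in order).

0 1 2 5 5 6 8 8 9 9

C = [7/48, 1/4, 13/48, 13/48, 1/3, 1/2, 5/8, 5/8, 13/16, 1]
j=0: u_0=17/300 ∈ [0, 7/48) → index 0
j=1: u_1=47/300 ∈ [7/48, 1/4) → index 1
j=2: u_2=77/300 ∈ [1/4, 13/48) → index 2
j=3: u_3=107/300 ∈ [1/3, 1/2) → index 5
j=4: u_4=137/300 ∈ [1/3, 1/2) → index 5
j=5: u_5=167/300 ∈ [1/2, 5/8) → index 6
j=6: u_6=197/300 ∈ [5/8, 13/16) → index 8
j=7: u_7=227/300 ∈ [5/8, 13/16) → index 8
j=8: u_8=257/300 ∈ [13/16, 1) → index 9
j=9: u_9=287/300 ∈ [13/16, 1) → index 9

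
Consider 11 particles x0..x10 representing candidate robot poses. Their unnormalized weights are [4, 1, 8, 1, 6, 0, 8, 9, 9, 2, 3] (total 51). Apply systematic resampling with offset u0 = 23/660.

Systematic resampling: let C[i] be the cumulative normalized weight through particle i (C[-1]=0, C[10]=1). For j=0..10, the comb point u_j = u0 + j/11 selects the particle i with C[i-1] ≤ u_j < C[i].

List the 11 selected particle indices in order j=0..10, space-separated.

0 2 2 4 6 6 7 7 8 8 10

C = [4/51, 5/51, 13/51, 14/51, 20/51, 20/51, 28/51, 37/51, 46/51, 16/17, 1]
j=0: u_0=23/660 ∈ [0, 4/51) → index 0
j=1: u_1=83/660 ∈ [5/51, 13/51) → index 2
j=2: u_2=13/60 ∈ [5/51, 13/51) → index 2
j=3: u_3=203/660 ∈ [14/51, 20/51) → index 4
j=4: u_4=263/660 ∈ [20/51, 28/51) → index 6
j=5: u_5=323/660 ∈ [20/51, 28/51) → index 6
j=6: u_6=383/660 ∈ [28/51, 37/51) → index 7
j=7: u_7=443/660 ∈ [28/51, 37/51) → index 7
j=8: u_8=503/660 ∈ [37/51, 46/51) → index 8
j=9: u_9=563/660 ∈ [37/51, 46/51) → index 8
j=10: u_10=623/660 ∈ [16/17, 1) → index 10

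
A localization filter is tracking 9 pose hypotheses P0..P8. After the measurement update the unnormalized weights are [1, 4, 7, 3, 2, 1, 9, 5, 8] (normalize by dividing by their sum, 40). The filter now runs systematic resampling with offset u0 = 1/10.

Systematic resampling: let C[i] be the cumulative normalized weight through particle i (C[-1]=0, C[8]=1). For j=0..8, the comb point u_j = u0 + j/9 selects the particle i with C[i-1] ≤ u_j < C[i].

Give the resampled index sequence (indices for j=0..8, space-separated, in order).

1 2 3 5 6 6 7 8 8

C = [1/40, 1/8, 3/10, 3/8, 17/40, 9/20, 27/40, 4/5, 1]
j=0: u_0=1/10 ∈ [1/40, 1/8) → index 1
j=1: u_1=19/90 ∈ [1/8, 3/10) → index 2
j=2: u_2=29/90 ∈ [3/10, 3/8) → index 3
j=3: u_3=13/30 ∈ [17/40, 9/20) → index 5
j=4: u_4=49/90 ∈ [9/20, 27/40) → index 6
j=5: u_5=59/90 ∈ [9/20, 27/40) → index 6
j=6: u_6=23/30 ∈ [27/40, 4/5) → index 7
j=7: u_7=79/90 ∈ [4/5, 1) → index 8
j=8: u_8=89/90 ∈ [4/5, 1) → index 8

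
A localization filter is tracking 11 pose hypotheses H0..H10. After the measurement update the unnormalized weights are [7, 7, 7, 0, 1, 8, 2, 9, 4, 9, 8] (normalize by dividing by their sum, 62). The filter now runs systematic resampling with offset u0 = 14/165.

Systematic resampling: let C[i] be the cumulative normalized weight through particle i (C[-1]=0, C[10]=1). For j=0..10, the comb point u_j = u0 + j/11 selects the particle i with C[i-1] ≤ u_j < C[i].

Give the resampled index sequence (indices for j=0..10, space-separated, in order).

0 1 2 5 5 7 7 8 9 10 10

C = [7/62, 7/31, 21/62, 21/62, 11/31, 15/31, 16/31, 41/62, 45/62, 27/31, 1]
j=0: u_0=14/165 ∈ [0, 7/62) → index 0
j=1: u_1=29/165 ∈ [7/62, 7/31) → index 1
j=2: u_2=4/15 ∈ [7/31, 21/62) → index 2
j=3: u_3=59/165 ∈ [11/31, 15/31) → index 5
j=4: u_4=74/165 ∈ [11/31, 15/31) → index 5
j=5: u_5=89/165 ∈ [16/31, 41/62) → index 7
j=6: u_6=104/165 ∈ [16/31, 41/62) → index 7
j=7: u_7=119/165 ∈ [41/62, 45/62) → index 8
j=8: u_8=134/165 ∈ [45/62, 27/31) → index 9
j=9: u_9=149/165 ∈ [27/31, 1) → index 10
j=10: u_10=164/165 ∈ [27/31, 1) → index 10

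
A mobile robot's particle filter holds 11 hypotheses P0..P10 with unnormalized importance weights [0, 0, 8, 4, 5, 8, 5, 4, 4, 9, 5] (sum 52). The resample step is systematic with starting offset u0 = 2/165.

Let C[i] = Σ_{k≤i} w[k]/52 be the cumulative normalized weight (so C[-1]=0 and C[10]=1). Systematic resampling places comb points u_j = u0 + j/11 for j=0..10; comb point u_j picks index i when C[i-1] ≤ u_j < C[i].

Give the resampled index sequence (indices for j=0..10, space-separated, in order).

2 2 3 4 5 5 6 7 9 9 10

C = [0, 0, 2/13, 3/13, 17/52, 25/52, 15/26, 17/26, 19/26, 47/52, 1]
j=0: u_0=2/165 ∈ [0, 2/13) → index 2
j=1: u_1=17/165 ∈ [0, 2/13) → index 2
j=2: u_2=32/165 ∈ [2/13, 3/13) → index 3
j=3: u_3=47/165 ∈ [3/13, 17/52) → index 4
j=4: u_4=62/165 ∈ [17/52, 25/52) → index 5
j=5: u_5=7/15 ∈ [17/52, 25/52) → index 5
j=6: u_6=92/165 ∈ [25/52, 15/26) → index 6
j=7: u_7=107/165 ∈ [15/26, 17/26) → index 7
j=8: u_8=122/165 ∈ [19/26, 47/52) → index 9
j=9: u_9=137/165 ∈ [19/26, 47/52) → index 9
j=10: u_10=152/165 ∈ [47/52, 1) → index 10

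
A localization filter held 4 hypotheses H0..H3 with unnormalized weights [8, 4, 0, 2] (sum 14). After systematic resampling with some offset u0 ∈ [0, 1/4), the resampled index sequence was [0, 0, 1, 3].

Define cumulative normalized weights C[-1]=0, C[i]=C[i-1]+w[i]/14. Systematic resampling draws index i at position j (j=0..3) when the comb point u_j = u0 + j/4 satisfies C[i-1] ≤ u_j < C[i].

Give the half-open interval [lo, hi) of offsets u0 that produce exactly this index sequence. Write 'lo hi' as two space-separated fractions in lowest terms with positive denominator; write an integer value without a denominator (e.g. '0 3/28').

C = [4/7, 6/7, 6/7, 1]
j=0 picked index 0: u0 ∈ [0, 4/7)
j=1 picked index 0: u0 ∈ [-1/4, 9/28)
j=2 picked index 1: u0 ∈ [1/14, 5/14)
j=3 picked index 3: u0 ∈ [3/28, 1/4)
intersection: [3/28, 1/4)

3/28 1/4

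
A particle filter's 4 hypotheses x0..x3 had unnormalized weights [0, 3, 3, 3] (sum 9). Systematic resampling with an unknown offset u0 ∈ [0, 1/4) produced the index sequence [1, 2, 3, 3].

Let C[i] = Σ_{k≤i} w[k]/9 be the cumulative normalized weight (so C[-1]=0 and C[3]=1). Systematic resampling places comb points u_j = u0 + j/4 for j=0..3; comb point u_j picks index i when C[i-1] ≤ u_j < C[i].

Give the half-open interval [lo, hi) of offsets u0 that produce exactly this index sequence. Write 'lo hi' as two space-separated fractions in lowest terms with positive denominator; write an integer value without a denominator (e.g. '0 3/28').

C = [0, 1/3, 2/3, 1]
j=0 picked index 1: u0 ∈ [0, 1/3)
j=1 picked index 2: u0 ∈ [1/12, 5/12)
j=2 picked index 3: u0 ∈ [1/6, 1/2)
j=3 picked index 3: u0 ∈ [-1/12, 1/4)
intersection: [1/6, 1/4)

1/6 1/4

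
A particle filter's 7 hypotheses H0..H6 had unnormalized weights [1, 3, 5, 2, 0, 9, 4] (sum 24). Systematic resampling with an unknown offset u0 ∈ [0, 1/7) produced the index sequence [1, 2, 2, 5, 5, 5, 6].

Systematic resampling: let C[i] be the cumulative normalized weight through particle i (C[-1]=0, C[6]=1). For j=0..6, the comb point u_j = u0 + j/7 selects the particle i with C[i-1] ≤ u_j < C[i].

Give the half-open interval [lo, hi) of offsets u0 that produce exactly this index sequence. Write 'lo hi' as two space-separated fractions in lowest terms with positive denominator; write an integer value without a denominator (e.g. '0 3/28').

C = [1/24, 1/6, 3/8, 11/24, 11/24, 5/6, 1]
j=0 picked index 1: u0 ∈ [1/24, 1/6)
j=1 picked index 2: u0 ∈ [1/42, 13/56)
j=2 picked index 2: u0 ∈ [-5/42, 5/56)
j=3 picked index 5: u0 ∈ [5/168, 17/42)
j=4 picked index 5: u0 ∈ [-19/168, 11/42)
j=5 picked index 5: u0 ∈ [-43/168, 5/42)
j=6 picked index 6: u0 ∈ [-1/42, 1/7)
intersection: [1/24, 5/56)

1/24 5/56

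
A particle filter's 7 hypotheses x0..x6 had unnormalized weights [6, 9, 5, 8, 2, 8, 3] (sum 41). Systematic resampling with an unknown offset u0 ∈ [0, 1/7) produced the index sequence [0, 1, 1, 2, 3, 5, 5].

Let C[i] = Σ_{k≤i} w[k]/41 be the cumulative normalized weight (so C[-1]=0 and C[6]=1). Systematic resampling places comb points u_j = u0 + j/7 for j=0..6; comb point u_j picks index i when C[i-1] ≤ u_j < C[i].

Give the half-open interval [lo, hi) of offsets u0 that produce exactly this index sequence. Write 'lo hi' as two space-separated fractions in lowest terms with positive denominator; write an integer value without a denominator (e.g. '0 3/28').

C = [6/41, 15/41, 20/41, 28/41, 30/41, 38/41, 1]
j=0 picked index 0: u0 ∈ [0, 6/41)
j=1 picked index 1: u0 ∈ [1/287, 64/287)
j=2 picked index 1: u0 ∈ [-40/287, 23/287)
j=3 picked index 2: u0 ∈ [-18/287, 17/287)
j=4 picked index 3: u0 ∈ [-24/287, 32/287)
j=5 picked index 5: u0 ∈ [5/287, 61/287)
j=6 picked index 5: u0 ∈ [-36/287, 20/287)
intersection: [5/287, 17/287)

5/287 17/287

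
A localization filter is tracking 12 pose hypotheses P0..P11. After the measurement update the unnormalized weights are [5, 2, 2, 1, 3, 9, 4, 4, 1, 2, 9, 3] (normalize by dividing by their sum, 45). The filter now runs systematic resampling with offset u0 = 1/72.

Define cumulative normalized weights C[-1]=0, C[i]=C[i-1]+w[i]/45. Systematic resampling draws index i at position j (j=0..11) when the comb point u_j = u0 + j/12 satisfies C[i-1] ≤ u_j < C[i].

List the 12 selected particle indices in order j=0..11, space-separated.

0 0 2 4 5 5 6 7 8 10 10 10

C = [1/9, 7/45, 1/5, 2/9, 13/45, 22/45, 26/45, 2/3, 31/45, 11/15, 14/15, 1]
j=0: u_0=1/72 ∈ [0, 1/9) → index 0
j=1: u_1=7/72 ∈ [0, 1/9) → index 0
j=2: u_2=13/72 ∈ [7/45, 1/5) → index 2
j=3: u_3=19/72 ∈ [2/9, 13/45) → index 4
j=4: u_4=25/72 ∈ [13/45, 22/45) → index 5
j=5: u_5=31/72 ∈ [13/45, 22/45) → index 5
j=6: u_6=37/72 ∈ [22/45, 26/45) → index 6
j=7: u_7=43/72 ∈ [26/45, 2/3) → index 7
j=8: u_8=49/72 ∈ [2/3, 31/45) → index 8
j=9: u_9=55/72 ∈ [11/15, 14/15) → index 10
j=10: u_10=61/72 ∈ [11/15, 14/15) → index 10
j=11: u_11=67/72 ∈ [11/15, 14/15) → index 10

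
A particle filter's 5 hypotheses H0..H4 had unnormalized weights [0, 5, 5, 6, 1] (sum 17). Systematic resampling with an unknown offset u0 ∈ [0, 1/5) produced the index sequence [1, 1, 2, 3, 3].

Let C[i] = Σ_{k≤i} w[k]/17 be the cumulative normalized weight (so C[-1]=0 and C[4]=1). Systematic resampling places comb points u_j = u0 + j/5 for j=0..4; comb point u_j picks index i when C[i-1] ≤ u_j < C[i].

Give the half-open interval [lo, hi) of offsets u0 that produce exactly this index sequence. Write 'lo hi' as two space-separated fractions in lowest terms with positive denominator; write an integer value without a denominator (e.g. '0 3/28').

C = [0, 5/17, 10/17, 16/17, 1]
j=0 picked index 1: u0 ∈ [0, 5/17)
j=1 picked index 1: u0 ∈ [-1/5, 8/85)
j=2 picked index 2: u0 ∈ [-9/85, 16/85)
j=3 picked index 3: u0 ∈ [-1/85, 29/85)
j=4 picked index 3: u0 ∈ [-18/85, 12/85)
intersection: [0, 8/85)

0 8/85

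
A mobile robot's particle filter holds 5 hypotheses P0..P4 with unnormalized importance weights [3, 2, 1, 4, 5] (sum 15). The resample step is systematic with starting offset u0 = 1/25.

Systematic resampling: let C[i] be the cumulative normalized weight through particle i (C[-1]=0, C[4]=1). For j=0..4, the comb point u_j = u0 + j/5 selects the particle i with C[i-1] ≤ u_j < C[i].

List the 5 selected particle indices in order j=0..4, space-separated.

0 1 3 3 4

C = [1/5, 1/3, 2/5, 2/3, 1]
j=0: u_0=1/25 ∈ [0, 1/5) → index 0
j=1: u_1=6/25 ∈ [1/5, 1/3) → index 1
j=2: u_2=11/25 ∈ [2/5, 2/3) → index 3
j=3: u_3=16/25 ∈ [2/5, 2/3) → index 3
j=4: u_4=21/25 ∈ [2/3, 1) → index 4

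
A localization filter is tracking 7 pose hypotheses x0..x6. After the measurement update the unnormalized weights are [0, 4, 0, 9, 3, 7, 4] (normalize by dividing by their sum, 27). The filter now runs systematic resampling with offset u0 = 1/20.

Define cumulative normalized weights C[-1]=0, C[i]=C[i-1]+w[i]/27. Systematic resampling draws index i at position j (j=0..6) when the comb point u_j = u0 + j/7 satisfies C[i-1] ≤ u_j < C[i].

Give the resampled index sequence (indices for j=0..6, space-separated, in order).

C = [0, 4/27, 4/27, 13/27, 16/27, 23/27, 1]
j=0: u_0=1/20 ∈ [0, 4/27) → index 1
j=1: u_1=27/140 ∈ [4/27, 13/27) → index 3
j=2: u_2=47/140 ∈ [4/27, 13/27) → index 3
j=3: u_3=67/140 ∈ [4/27, 13/27) → index 3
j=4: u_4=87/140 ∈ [16/27, 23/27) → index 5
j=5: u_5=107/140 ∈ [16/27, 23/27) → index 5
j=6: u_6=127/140 ∈ [23/27, 1) → index 6

1 3 3 3 5 5 6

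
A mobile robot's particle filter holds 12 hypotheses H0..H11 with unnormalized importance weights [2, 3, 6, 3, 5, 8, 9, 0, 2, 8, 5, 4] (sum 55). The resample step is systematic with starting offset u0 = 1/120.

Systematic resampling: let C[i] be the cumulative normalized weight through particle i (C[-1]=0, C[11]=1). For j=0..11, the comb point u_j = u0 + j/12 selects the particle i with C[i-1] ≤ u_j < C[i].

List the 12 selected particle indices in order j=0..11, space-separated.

0 2 2 4 4 5 6 6 8 9 10 10

C = [2/55, 1/11, 1/5, 14/55, 19/55, 27/55, 36/55, 36/55, 38/55, 46/55, 51/55, 1]
j=0: u_0=1/120 ∈ [0, 2/55) → index 0
j=1: u_1=11/120 ∈ [1/11, 1/5) → index 2
j=2: u_2=7/40 ∈ [1/11, 1/5) → index 2
j=3: u_3=31/120 ∈ [14/55, 19/55) → index 4
j=4: u_4=41/120 ∈ [14/55, 19/55) → index 4
j=5: u_5=17/40 ∈ [19/55, 27/55) → index 5
j=6: u_6=61/120 ∈ [27/55, 36/55) → index 6
j=7: u_7=71/120 ∈ [27/55, 36/55) → index 6
j=8: u_8=27/40 ∈ [36/55, 38/55) → index 8
j=9: u_9=91/120 ∈ [38/55, 46/55) → index 9
j=10: u_10=101/120 ∈ [46/55, 51/55) → index 10
j=11: u_11=37/40 ∈ [46/55, 51/55) → index 10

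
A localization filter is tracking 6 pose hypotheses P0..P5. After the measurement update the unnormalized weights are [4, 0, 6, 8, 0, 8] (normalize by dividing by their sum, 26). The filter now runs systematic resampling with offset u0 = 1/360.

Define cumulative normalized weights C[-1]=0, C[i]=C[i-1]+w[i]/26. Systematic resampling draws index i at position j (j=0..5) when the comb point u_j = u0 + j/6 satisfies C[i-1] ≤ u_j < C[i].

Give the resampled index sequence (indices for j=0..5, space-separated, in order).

C = [2/13, 2/13, 5/13, 9/13, 9/13, 1]
j=0: u_0=1/360 ∈ [0, 2/13) → index 0
j=1: u_1=61/360 ∈ [2/13, 5/13) → index 2
j=2: u_2=121/360 ∈ [2/13, 5/13) → index 2
j=3: u_3=181/360 ∈ [5/13, 9/13) → index 3
j=4: u_4=241/360 ∈ [5/13, 9/13) → index 3
j=5: u_5=301/360 ∈ [9/13, 1) → index 5

0 2 2 3 3 5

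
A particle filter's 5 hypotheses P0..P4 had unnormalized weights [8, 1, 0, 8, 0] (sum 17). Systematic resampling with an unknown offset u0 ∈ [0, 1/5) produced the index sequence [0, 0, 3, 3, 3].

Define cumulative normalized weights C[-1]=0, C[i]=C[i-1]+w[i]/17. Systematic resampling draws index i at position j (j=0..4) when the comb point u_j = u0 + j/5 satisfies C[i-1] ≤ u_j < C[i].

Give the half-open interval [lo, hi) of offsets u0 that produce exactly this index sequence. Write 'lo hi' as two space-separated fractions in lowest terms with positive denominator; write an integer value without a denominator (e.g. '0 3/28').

C = [8/17, 9/17, 9/17, 1, 1]
j=0 picked index 0: u0 ∈ [0, 8/17)
j=1 picked index 0: u0 ∈ [-1/5, 23/85)
j=2 picked index 3: u0 ∈ [11/85, 3/5)
j=3 picked index 3: u0 ∈ [-6/85, 2/5)
j=4 picked index 3: u0 ∈ [-23/85, 1/5)
intersection: [11/85, 1/5)

11/85 1/5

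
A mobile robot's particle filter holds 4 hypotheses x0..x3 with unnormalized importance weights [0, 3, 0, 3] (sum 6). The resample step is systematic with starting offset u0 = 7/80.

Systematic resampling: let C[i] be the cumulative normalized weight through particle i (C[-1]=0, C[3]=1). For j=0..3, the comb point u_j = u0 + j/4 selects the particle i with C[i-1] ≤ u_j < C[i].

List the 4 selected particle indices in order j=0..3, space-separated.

1 1 3 3

C = [0, 1/2, 1/2, 1]
j=0: u_0=7/80 ∈ [0, 1/2) → index 1
j=1: u_1=27/80 ∈ [0, 1/2) → index 1
j=2: u_2=47/80 ∈ [1/2, 1) → index 3
j=3: u_3=67/80 ∈ [1/2, 1) → index 3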